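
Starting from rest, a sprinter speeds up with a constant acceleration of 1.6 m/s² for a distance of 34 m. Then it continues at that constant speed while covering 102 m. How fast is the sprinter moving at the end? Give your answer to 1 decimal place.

Phase 1 (accelerating): v₀ = 0 m/s, a = 1.6 m/s².
v² = v₀² + 2aΔx = 0² + 2·1.6·34 = 109 → v = 10.4 m/s
t = (v − v₀)/a = (10.4 − 0)/1.6 = 6.52 s

Phase 2 (constant speed): v₀ = 10.4 m/s, a = 0 m/s².
Constant speed: t = d/v = 102/10.4 = 9.78 s
Final speed = 10.4 m/s

10.4 m/s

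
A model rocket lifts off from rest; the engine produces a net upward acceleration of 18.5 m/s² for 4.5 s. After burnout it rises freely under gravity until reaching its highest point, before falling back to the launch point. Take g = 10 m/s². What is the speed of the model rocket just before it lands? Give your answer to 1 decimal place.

103.3 m/s

Phase 1 (powered ascent): v₀ = 0 m/s, a = 18.5 m/s².
v = v₀ + at = 0 + (18.5)(4.5) = 83.2 m/s
Δx = v₀t + ½at² = 0·4.5 + 0.5·18.5·4.5² = 187 m

Phase 2 (coasting upward): v₀ = 83.2 m/s, a = -10 m/s².
v = v₀ + at → t = (0 − 83.2) / -10 = 8.32 s
v² = v₀² + 2aΔx → Δx = (0² − 83.2²)/(2·-10) = 347 m

Phase 3 (free fall): v₀ = 0 m/s, a = -10 m/s².
Falls 534 m from rest: t = √(2·534/10) = 10.3 s; v = g·t = 103 m/s.
Impact speed = 103 m/s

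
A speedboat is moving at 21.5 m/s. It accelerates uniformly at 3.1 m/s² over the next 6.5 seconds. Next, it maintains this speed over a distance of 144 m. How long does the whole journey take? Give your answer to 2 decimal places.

9.96 s

Phase 1 (accelerating): v₀ = 21.5 m/s, a = 3.1 m/s².
v = v₀ + at = 21.5 + (3.1)(6.5) = 41.7 m/s
Δx = v₀t + ½at² = 21.5·6.5 + 0.5·3.1·6.5² = 205 m

Phase 2 (constant speed): v₀ = 41.7 m/s, a = 0 m/s².
Constant speed: t = d/v = 144/41.7 = 3.46 s
Total time = 6.50 + 3.46 = 9.96 s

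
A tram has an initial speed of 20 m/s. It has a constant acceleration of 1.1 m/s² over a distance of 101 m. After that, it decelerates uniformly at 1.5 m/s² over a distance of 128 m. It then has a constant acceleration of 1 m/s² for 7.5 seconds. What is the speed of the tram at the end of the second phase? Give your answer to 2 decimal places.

15.43 m/s

Phase 1 (accelerating): v₀ = 20.0 m/s, a = 1.1 m/s².
v² = v₀² + 2aΔx = 20.0² + 2·1.1·101 = 622 → v = 24.9 m/s
t = (v − v₀)/a = (24.9 − 20.0)/1.1 = 4.49 s

Phase 2 (decelerating): v₀ = 24.9 m/s, a = -1.5 m/s².
v² = v₀² + 2aΔx = 24.9² + 2·-1.5·128 = 238 → v = 15.4 m/s
t = (v − v₀)/a = (15.4 − 24.9)/-1.5 = 6.34 s
Speed at end of phase 2 = 15.4 m/s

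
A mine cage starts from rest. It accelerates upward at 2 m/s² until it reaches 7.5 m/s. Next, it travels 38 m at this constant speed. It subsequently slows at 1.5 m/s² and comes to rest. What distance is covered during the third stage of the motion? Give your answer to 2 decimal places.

18.75 m

Phase 1 (accelerating): v₀ = 0 m/s, a = 2 m/s².
v = v₀ + at → t = (7.5 − 0) / 2 = 3.75 s
v² = v₀² + 2aΔx → Δx = (7.5² − 0²)/(2·2) = 14.1 m

Phase 2 (constant speed): v₀ = 7.50 m/s, a = 0 m/s².
Constant speed: t = d/v = 38/7.50 = 5.07 s

Phase 3 (decelerating): v₀ = 7.50 m/s, a = -1.5 m/s².
v = v₀ + at → t = (0 − 7.50) / -1.5 = 5.00 s
v² = v₀² + 2aΔx → Δx = (0² − 7.50²)/(2·-1.5) = 18.8 m
Distance in phase 3 = 18.8 m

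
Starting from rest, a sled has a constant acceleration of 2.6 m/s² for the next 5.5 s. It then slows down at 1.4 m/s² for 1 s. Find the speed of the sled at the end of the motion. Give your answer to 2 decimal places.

12.90 m/s

Phase 1 (accelerating): v₀ = 0 m/s, a = 2.6 m/s².
v = v₀ + at = 0 + (2.6)(5.5) = 14.3 m/s
Δx = v₀t + ½at² = 0·5.5 + 0.5·2.6·5.5² = 39.3 m

Phase 2 (decelerating): v₀ = 14.3 m/s, a = -1.4 m/s².
v = v₀ + at = 14.3 + (-1.4)(1) = 12.9 m/s
Δx = v₀t + ½at² = 14.3·1 + 0.5·-1.4·1² = 13.6 m
Final speed = 12.9 m/s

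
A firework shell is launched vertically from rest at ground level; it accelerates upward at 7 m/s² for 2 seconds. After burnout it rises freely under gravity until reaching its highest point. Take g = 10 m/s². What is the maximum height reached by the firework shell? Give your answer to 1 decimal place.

Phase 1 (powered ascent): v₀ = 0 m/s, a = 7 m/s².
v = v₀ + at = 0 + (7)(2) = 14.0 m/s
Δx = v₀t + ½at² = 0·2 + 0.5·7·2² = 14.0 m

Phase 2 (coasting upward): v₀ = 14.0 m/s, a = -10 m/s².
v = v₀ + at → t = (0 − 14.0) / -10 = 1.40 s
v² = v₀² + 2aΔx → Δx = (0² − 14.0²)/(2·-10) = 9.80 m
Maximum height = 14.0 + 9.80 = 23.8 m

23.8 m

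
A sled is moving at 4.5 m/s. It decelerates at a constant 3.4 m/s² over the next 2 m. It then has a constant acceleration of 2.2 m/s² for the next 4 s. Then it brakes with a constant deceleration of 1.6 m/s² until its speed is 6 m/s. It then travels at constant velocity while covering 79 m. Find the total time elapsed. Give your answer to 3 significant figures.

21.1 s

Phase 1 (decelerating): v₀ = 4.50 m/s, a = -3.4 m/s².
v² = v₀² + 2aΔx = 4.50² + 2·-3.4·2 = 6.65 → v = 2.58 m/s
t = (v − v₀)/a = (2.58 − 4.50)/-3.4 = 0.565 s

Phase 2 (accelerating): v₀ = 2.58 m/s, a = 2.2 m/s².
v = v₀ + at = 2.58 + (2.2)(4) = 11.4 m/s
Δx = v₀t + ½at² = 2.58·4 + 0.5·2.2·4² = 27.9 m

Phase 3 (decelerating): v₀ = 11.4 m/s, a = -1.6 m/s².
v = v₀ + at → t = (6 − 11.4) / -1.6 = 3.36 s
v² = v₀² + 2aΔx → Δx = (6² − 11.4²)/(2·-1.6) = 29.2 m

Phase 4 (constant speed): v₀ = 6.00 m/s, a = 0 m/s².
Constant speed: t = d/v = 79/6.00 = 13.2 s
Total time = 0.565 + 4.00 + 3.36 + 13.2 = 21.1 s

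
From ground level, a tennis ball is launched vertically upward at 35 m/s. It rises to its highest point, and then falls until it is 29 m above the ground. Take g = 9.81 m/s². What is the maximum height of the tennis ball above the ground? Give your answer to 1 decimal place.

Phase 1 (rising): v₀ = 35.0 m/s, a = -9.81 m/s².
v = v₀ + at → t = (0 − 35.0) / -9.81 = 3.57 s
v² = v₀² + 2aΔx → Δx = (0² − 35.0²)/(2·-9.81) = 62.4 m
Maximum height = 62.4 m

62.4 m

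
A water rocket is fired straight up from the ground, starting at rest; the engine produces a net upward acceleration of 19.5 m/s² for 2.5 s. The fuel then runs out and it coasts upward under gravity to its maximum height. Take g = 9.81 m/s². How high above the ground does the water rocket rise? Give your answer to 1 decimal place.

182.1 m

Phase 1 (powered ascent): v₀ = 0 m/s, a = 19.5 m/s².
v = v₀ + at = 0 + (19.5)(2.5) = 48.8 m/s
Δx = v₀t + ½at² = 0·2.5 + 0.5·19.5·2.5² = 60.9 m

Phase 2 (coasting upward): v₀ = 48.8 m/s, a = -9.81 m/s².
v = v₀ + at → t = (0 − 48.8) / -9.81 = 4.97 s
v² = v₀² + 2aΔx → Δx = (0² − 48.8²)/(2·-9.81) = 121 m
Maximum height = 60.9 + 121 = 182 m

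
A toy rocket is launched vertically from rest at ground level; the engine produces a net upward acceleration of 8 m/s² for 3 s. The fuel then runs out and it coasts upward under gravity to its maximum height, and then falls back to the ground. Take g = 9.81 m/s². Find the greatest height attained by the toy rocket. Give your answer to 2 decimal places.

Phase 1 (powered ascent): v₀ = 0 m/s, a = 8 m/s².
v = v₀ + at = 0 + (8)(3) = 24.0 m/s
Δx = v₀t + ½at² = 0·3 + 0.5·8·3² = 36.0 m

Phase 2 (coasting upward): v₀ = 24.0 m/s, a = -9.81 m/s².
v = v₀ + at → t = (0 − 24.0) / -9.81 = 2.45 s
v² = v₀² + 2aΔx → Δx = (0² − 24.0²)/(2·-9.81) = 29.4 m
Maximum height = 36.0 + 29.4 = 65.4 m

65.36 m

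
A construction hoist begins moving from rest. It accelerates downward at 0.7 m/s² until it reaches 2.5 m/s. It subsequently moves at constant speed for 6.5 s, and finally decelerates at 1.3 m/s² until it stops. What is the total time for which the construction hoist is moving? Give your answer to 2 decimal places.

11.99 s

Phase 1 (accelerating): v₀ = 0 m/s, a = 0.7 m/s².
v = v₀ + at → t = (2.5 − 0) / 0.7 = 3.57 s
v² = v₀² + 2aΔx → Δx = (2.5² − 0²)/(2·0.7) = 4.46 m

Phase 2 (constant speed): v₀ = 2.50 m/s, a = 0 m/s².
v = v₀ + at = 2.50 + (0)(6.5) = 2.50 m/s
Δx = v₀t + ½at² = 2.50·6.5 + 0.5·0·6.5² = 16.2 m

Phase 3 (decelerating): v₀ = 2.50 m/s, a = -1.3 m/s².
v = v₀ + at → t = (0 − 2.50) / -1.3 = 1.92 s
v² = v₀² + 2aΔx → Δx = (0² − 2.50²)/(2·-1.3) = 2.40 m
Total time = 3.57 + 6.50 + 1.92 = 12.0 s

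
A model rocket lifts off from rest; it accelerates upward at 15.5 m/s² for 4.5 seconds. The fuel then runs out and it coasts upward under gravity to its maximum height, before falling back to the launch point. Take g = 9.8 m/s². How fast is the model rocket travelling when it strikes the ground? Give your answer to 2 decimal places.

89.11 m/s

Phase 1 (powered ascent): v₀ = 0 m/s, a = 15.5 m/s².
v = v₀ + at = 0 + (15.5)(4.5) = 69.8 m/s
Δx = v₀t + ½at² = 0·4.5 + 0.5·15.5·4.5² = 157 m

Phase 2 (coasting upward): v₀ = 69.8 m/s, a = -9.8 m/s².
v = v₀ + at → t = (0 − 69.8) / -9.8 = 7.12 s
v² = v₀² + 2aΔx → Δx = (0² − 69.8²)/(2·-9.8) = 248 m

Phase 3 (free fall): v₀ = 0 m/s, a = -9.8 m/s².
Falls 405 m from rest: t = √(2·405/9.8) = 9.09 s; v = g·t = 89.1 m/s.
Impact speed = 89.1 m/s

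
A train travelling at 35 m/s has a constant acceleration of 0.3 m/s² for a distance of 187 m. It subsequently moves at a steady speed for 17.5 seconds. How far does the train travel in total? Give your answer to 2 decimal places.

826.94 m

Phase 1 (accelerating): v₀ = 35.0 m/s, a = 0.3 m/s².
v² = v₀² + 2aΔx = 35.0² + 2·0.3·187 = 1340 → v = 36.6 m/s
t = (v − v₀)/a = (36.6 − 35.0)/0.3 = 5.23 s

Phase 2 (constant speed): v₀ = 36.6 m/s, a = 0 m/s².
v = v₀ + at = 36.6 + (0)(17.5) = 36.6 m/s
Δx = v₀t + ½at² = 36.6·17.5 + 0.5·0·17.5² = 640 m
Total distance = 187 + 640 = 827 m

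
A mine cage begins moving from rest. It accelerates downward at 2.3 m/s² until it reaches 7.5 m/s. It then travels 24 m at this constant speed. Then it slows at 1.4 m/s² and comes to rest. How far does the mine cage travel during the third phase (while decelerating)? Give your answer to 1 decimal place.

Phase 1 (accelerating): v₀ = 0 m/s, a = 2.3 m/s².
v = v₀ + at → t = (7.5 − 0) / 2.3 = 3.26 s
v² = v₀² + 2aΔx → Δx = (7.5² − 0²)/(2·2.3) = 12.2 m

Phase 2 (constant speed): v₀ = 7.50 m/s, a = 0 m/s².
Constant speed: t = d/v = 24/7.50 = 3.20 s

Phase 3 (decelerating): v₀ = 7.50 m/s, a = -1.4 m/s².
v = v₀ + at → t = (0 − 7.50) / -1.4 = 5.36 s
v² = v₀² + 2aΔx → Δx = (0² − 7.50²)/(2·-1.4) = 20.1 m
Distance in phase 3 = 20.1 m

20.1 m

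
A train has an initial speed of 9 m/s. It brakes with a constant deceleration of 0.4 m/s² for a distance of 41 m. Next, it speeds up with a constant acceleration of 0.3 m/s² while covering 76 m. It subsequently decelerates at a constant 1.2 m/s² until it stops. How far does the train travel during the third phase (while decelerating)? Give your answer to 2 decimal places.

39.08 m

Phase 1 (decelerating): v₀ = 9.00 m/s, a = -0.4 m/s².
v² = v₀² + 2aΔx = 9.00² + 2·-0.4·41 = 48.2 → v = 6.94 m/s
t = (v − v₀)/a = (6.94 − 9.00)/-0.4 = 5.14 s

Phase 2 (accelerating): v₀ = 6.94 m/s, a = 0.3 m/s².
v² = v₀² + 2aΔx = 6.94² + 2·0.3·76 = 93.8 → v = 9.69 m/s
t = (v − v₀)/a = (9.69 − 6.94)/0.3 = 9.14 s

Phase 3 (decelerating): v₀ = 9.69 m/s, a = -1.2 m/s².
v = v₀ + at → t = (0 − 9.69) / -1.2 = 8.07 s
v² = v₀² + 2aΔx → Δx = (0² − 9.69²)/(2·-1.2) = 39.1 m
Distance in phase 3 = 39.1 m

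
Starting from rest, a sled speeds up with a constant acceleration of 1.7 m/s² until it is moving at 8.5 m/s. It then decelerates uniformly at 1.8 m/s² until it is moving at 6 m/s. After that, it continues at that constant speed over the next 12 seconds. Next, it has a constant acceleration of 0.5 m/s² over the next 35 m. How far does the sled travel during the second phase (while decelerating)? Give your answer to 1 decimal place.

10.1 m

Phase 1 (accelerating): v₀ = 0 m/s, a = 1.7 m/s².
v = v₀ + at → t = (8.5 − 0) / 1.7 = 5.00 s
v² = v₀² + 2aΔx → Δx = (8.5² − 0²)/(2·1.7) = 21.2 m

Phase 2 (decelerating): v₀ = 8.50 m/s, a = -1.8 m/s².
v = v₀ + at → t = (6 − 8.50) / -1.8 = 1.39 s
v² = v₀² + 2aΔx → Δx = (6² − 8.50²)/(2·-1.8) = 10.1 m
Distance in phase 2 = 10.1 m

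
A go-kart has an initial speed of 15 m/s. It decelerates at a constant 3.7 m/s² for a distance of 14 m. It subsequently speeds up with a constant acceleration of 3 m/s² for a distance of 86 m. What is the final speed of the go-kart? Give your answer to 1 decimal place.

25.2 m/s

Phase 1 (decelerating): v₀ = 15.0 m/s, a = -3.7 m/s².
v² = v₀² + 2aΔx = 15.0² + 2·-3.7·14 = 121 → v = 11.0 m/s
t = (v − v₀)/a = (11.0 − 15.0)/-3.7 = 1.08 s

Phase 2 (accelerating): v₀ = 11.0 m/s, a = 3 m/s².
v² = v₀² + 2aΔx = 11.0² + 2·3·86 = 637 → v = 25.2 m/s
t = (v − v₀)/a = (25.2 − 11.0)/3 = 4.74 s
Final speed = 25.2 m/s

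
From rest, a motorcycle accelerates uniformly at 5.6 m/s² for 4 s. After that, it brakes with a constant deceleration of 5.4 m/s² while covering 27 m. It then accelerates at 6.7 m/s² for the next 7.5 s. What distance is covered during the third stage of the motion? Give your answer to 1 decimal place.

Phase 1 (accelerating): v₀ = 0 m/s, a = 5.6 m/s².
v = v₀ + at = 0 + (5.6)(4) = 22.4 m/s
Δx = v₀t + ½at² = 0·4 + 0.5·5.6·4² = 44.8 m

Phase 2 (decelerating): v₀ = 22.4 m/s, a = -5.4 m/s².
v² = v₀² + 2aΔx = 22.4² + 2·-5.4·27 = 210 → v = 14.5 m/s
t = (v − v₀)/a = (14.5 − 22.4)/-5.4 = 1.46 s

Phase 3 (accelerating): v₀ = 14.5 m/s, a = 6.7 m/s².
v = v₀ + at = 14.5 + (6.7)(7.5) = 64.7 m/s
Δx = v₀t + ½at² = 14.5·7.5 + 0.5·6.7·7.5² = 297 m
Distance in phase 3 = 297 m

297.2 m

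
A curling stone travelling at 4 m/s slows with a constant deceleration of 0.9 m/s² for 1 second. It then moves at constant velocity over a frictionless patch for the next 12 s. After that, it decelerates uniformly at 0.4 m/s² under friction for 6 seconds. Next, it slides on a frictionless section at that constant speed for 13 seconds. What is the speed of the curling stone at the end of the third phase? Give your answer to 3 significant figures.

0.700 m/s

Phase 1 (decelerating): v₀ = 4.00 m/s, a = -0.9 m/s².
v = v₀ + at = 4.00 + (-0.9)(1) = 3.10 m/s
Δx = v₀t + ½at² = 4.00·1 + 0.5·-0.9·1² = 3.55 m

Phase 2 (constant speed): v₀ = 3.10 m/s, a = 0 m/s².
v = v₀ + at = 3.10 + (0)(12) = 3.10 m/s
Δx = v₀t + ½at² = 3.10·12 + 0.5·0·12² = 37.2 m

Phase 3 (decelerating): v₀ = 3.10 m/s, a = -0.4 m/s².
v = v₀ + at = 3.10 + (-0.4)(6) = 0.700 m/s
Δx = v₀t + ½at² = 3.10·6 + 0.5·-0.4·6² = 11.4 m
Speed at end of phase 3 = 0.700 m/s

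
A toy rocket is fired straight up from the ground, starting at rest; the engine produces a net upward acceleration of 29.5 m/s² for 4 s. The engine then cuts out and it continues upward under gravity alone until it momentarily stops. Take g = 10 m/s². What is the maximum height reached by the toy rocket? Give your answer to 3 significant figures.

932 m

Phase 1 (powered ascent): v₀ = 0 m/s, a = 29.5 m/s².
v = v₀ + at = 0 + (29.5)(4) = 118 m/s
Δx = v₀t + ½at² = 0·4 + 0.5·29.5·4² = 236 m

Phase 2 (coasting upward): v₀ = 118 m/s, a = -10 m/s².
v = v₀ + at → t = (0 − 118) / -10 = 11.8 s
v² = v₀² + 2aΔx → Δx = (0² − 118²)/(2·-10) = 696 m
Maximum height = 236 + 696 = 932 m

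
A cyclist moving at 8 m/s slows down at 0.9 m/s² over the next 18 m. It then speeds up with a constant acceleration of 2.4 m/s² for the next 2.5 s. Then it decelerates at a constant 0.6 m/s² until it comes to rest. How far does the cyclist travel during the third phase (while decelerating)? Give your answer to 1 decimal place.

Phase 1 (decelerating): v₀ = 8.00 m/s, a = -0.9 m/s².
v² = v₀² + 2aΔx = 8.00² + 2·-0.9·18 = 31.6 → v = 5.62 m/s
t = (v − v₀)/a = (5.62 − 8.00)/-0.9 = 2.64 s

Phase 2 (accelerating): v₀ = 5.62 m/s, a = 2.4 m/s².
v = v₀ + at = 5.62 + (2.4)(2.5) = 11.6 m/s
Δx = v₀t + ½at² = 5.62·2.5 + 0.5·2.4·2.5² = 21.6 m

Phase 3 (decelerating): v₀ = 11.6 m/s, a = -0.6 m/s².
v = v₀ + at → t = (0 − 11.6) / -0.6 = 19.4 s
v² = v₀² + 2aΔx → Δx = (0² − 11.6²)/(2·-0.6) = 113 m
Distance in phase 3 = 113 m

112.5 m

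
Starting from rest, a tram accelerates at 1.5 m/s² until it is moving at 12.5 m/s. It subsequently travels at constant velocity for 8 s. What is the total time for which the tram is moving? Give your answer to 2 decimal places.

16.33 s

Phase 1 (accelerating): v₀ = 0 m/s, a = 1.5 m/s².
v = v₀ + at → t = (12.5 − 0) / 1.5 = 8.33 s
v² = v₀² + 2aΔx → Δx = (12.5² − 0²)/(2·1.5) = 52.1 m

Phase 2 (constant speed): v₀ = 12.5 m/s, a = 0 m/s².
v = v₀ + at = 12.5 + (0)(8) = 12.5 m/s
Δx = v₀t + ½at² = 12.5·8 + 0.5·0·8² = 100 m
Total time = 8.33 + 8.00 = 16.3 s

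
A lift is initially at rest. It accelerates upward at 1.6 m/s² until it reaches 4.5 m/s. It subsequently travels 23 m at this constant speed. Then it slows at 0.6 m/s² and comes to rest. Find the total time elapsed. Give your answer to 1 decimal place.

Phase 1 (accelerating): v₀ = 0 m/s, a = 1.6 m/s².
v = v₀ + at → t = (4.5 − 0) / 1.6 = 2.81 s
v² = v₀² + 2aΔx → Δx = (4.5² − 0²)/(2·1.6) = 6.33 m

Phase 2 (constant speed): v₀ = 4.50 m/s, a = 0 m/s².
Constant speed: t = d/v = 23/4.50 = 5.11 s

Phase 3 (decelerating): v₀ = 4.50 m/s, a = -0.6 m/s².
v = v₀ + at → t = (0 − 4.50) / -0.6 = 7.50 s
v² = v₀² + 2aΔx → Δx = (0² − 4.50²)/(2·-0.6) = 16.9 m
Total time = 2.81 + 5.11 + 7.50 = 15.4 s

15.4 s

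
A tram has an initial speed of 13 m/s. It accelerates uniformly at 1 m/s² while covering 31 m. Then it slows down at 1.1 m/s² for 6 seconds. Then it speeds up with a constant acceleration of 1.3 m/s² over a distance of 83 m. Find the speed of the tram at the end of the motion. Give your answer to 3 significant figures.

Phase 1 (accelerating): v₀ = 13.0 m/s, a = 1 m/s².
v² = v₀² + 2aΔx = 13.0² + 2·1·31 = 231 → v = 15.2 m/s
t = (v − v₀)/a = (15.2 − 13.0)/1 = 2.20 s

Phase 2 (decelerating): v₀ = 15.2 m/s, a = -1.1 m/s².
v = v₀ + at = 15.2 + (-1.1)(6) = 8.60 m/s
Δx = v₀t + ½at² = 15.2·6 + 0.5·-1.1·6² = 71.4 m

Phase 3 (accelerating): v₀ = 8.60 m/s, a = 1.3 m/s².
v² = v₀² + 2aΔx = 8.60² + 2·1.3·83 = 290 → v = 17.0 m/s
t = (v − v₀)/a = (17.0 − 8.60)/1.3 = 6.48 s
Final speed = 17.0 m/s

17.0 m/s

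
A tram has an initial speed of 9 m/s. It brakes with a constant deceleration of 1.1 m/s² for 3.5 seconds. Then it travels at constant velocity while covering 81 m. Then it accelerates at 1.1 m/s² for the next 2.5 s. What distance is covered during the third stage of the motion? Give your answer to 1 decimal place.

16.3 m

Phase 1 (decelerating): v₀ = 9.00 m/s, a = -1.1 m/s².
v = v₀ + at = 9.00 + (-1.1)(3.5) = 5.15 m/s
Δx = v₀t + ½at² = 9.00·3.5 + 0.5·-1.1·3.5² = 24.8 m

Phase 2 (constant speed): v₀ = 5.15 m/s, a = 0 m/s².
Constant speed: t = d/v = 81/5.15 = 15.7 s

Phase 3 (accelerating): v₀ = 5.15 m/s, a = 1.1 m/s².
v = v₀ + at = 5.15 + (1.1)(2.5) = 7.90 m/s
Δx = v₀t + ½at² = 5.15·2.5 + 0.5·1.1·2.5² = 16.3 m
Distance in phase 3 = 16.3 m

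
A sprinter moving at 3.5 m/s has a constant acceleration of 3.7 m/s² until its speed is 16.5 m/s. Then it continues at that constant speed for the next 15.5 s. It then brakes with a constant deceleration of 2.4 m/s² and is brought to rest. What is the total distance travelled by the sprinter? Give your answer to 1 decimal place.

347.6 m

Phase 1 (accelerating): v₀ = 3.50 m/s, a = 3.7 m/s².
v = v₀ + at → t = (16.5 − 3.50) / 3.7 = 3.51 s
v² = v₀² + 2aΔx → Δx = (16.5² − 3.50²)/(2·3.7) = 35.1 m

Phase 2 (constant speed): v₀ = 16.5 m/s, a = 0 m/s².
v = v₀ + at = 16.5 + (0)(15.5) = 16.5 m/s
Δx = v₀t + ½at² = 16.5·15.5 + 0.5·0·15.5² = 256 m

Phase 3 (decelerating): v₀ = 16.5 m/s, a = -2.4 m/s².
v = v₀ + at → t = (0 − 16.5) / -2.4 = 6.88 s
v² = v₀² + 2aΔx → Δx = (0² − 16.5²)/(2·-2.4) = 56.7 m
Total distance = 35.1 + 256 + 56.7 = 348 m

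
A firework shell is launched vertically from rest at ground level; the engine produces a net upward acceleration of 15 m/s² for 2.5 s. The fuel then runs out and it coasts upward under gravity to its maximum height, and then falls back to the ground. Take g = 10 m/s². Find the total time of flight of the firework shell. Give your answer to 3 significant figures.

11.1 s

Phase 1 (powered ascent): v₀ = 0 m/s, a = 15 m/s².
v = v₀ + at = 0 + (15)(2.5) = 37.5 m/s
Δx = v₀t + ½at² = 0·2.5 + 0.5·15·2.5² = 46.9 m

Phase 2 (coasting upward): v₀ = 37.5 m/s, a = -10 m/s².
v = v₀ + at → t = (0 − 37.5) / -10 = 3.75 s
v² = v₀² + 2aΔx → Δx = (0² − 37.5²)/(2·-10) = 70.3 m

Phase 3 (free fall): v₀ = 0 m/s, a = -10 m/s².
Falls 117 m from rest: t = √(2·117/10) = 4.84 s; v = g·t = 48.4 m/s.
Total time = 2.50 + 3.75 + 4.84 = 11.1 s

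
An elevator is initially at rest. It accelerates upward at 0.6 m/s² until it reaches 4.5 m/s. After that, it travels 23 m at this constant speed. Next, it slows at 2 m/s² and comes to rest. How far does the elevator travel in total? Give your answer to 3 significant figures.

Phase 1 (accelerating): v₀ = 0 m/s, a = 0.6 m/s².
v = v₀ + at → t = (4.5 − 0) / 0.6 = 7.50 s
v² = v₀² + 2aΔx → Δx = (4.5² − 0²)/(2·0.6) = 16.9 m

Phase 2 (constant speed): v₀ = 4.50 m/s, a = 0 m/s².
Constant speed: t = d/v = 23/4.50 = 5.11 s

Phase 3 (decelerating): v₀ = 4.50 m/s, a = -2 m/s².
v = v₀ + at → t = (0 − 4.50) / -2 = 2.25 s
v² = v₀² + 2aΔx → Δx = (0² − 4.50²)/(2·-2) = 5.06 m
Total distance = 16.9 + 23.0 + 5.06 = 44.9 m

44.9 m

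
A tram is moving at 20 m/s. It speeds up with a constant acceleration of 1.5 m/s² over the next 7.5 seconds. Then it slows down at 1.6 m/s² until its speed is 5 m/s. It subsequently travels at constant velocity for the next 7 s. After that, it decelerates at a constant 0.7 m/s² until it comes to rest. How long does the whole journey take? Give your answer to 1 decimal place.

38.0 s

Phase 1 (accelerating): v₀ = 20.0 m/s, a = 1.5 m/s².
v = v₀ + at = 20.0 + (1.5)(7.5) = 31.2 m/s
Δx = v₀t + ½at² = 20.0·7.5 + 0.5·1.5·7.5² = 192 m

Phase 2 (decelerating): v₀ = 31.2 m/s, a = -1.6 m/s².
v = v₀ + at → t = (5 − 31.2) / -1.6 = 16.4 s
v² = v₀² + 2aΔx → Δx = (5² − 31.2²)/(2·-1.6) = 297 m

Phase 3 (constant speed): v₀ = 5.00 m/s, a = 0 m/s².
v = v₀ + at = 5.00 + (0)(7) = 5.00 m/s
Δx = v₀t + ½at² = 5.00·7 + 0.5·0·7² = 35.0 m

Phase 4 (decelerating): v₀ = 5.00 m/s, a = -0.7 m/s².
v = v₀ + at → t = (0 − 5.00) / -0.7 = 7.14 s
v² = v₀² + 2aΔx → Δx = (0² − 5.00²)/(2·-0.7) = 17.9 m
Total time = 7.50 + 16.4 + 7.00 + 7.14 = 38.0 s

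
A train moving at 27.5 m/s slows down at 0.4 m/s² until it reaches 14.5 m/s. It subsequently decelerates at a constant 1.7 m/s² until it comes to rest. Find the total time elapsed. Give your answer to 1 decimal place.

Phase 1 (decelerating): v₀ = 27.5 m/s, a = -0.4 m/s².
v = v₀ + at → t = (14.5 − 27.5) / -0.4 = 32.5 s
v² = v₀² + 2aΔx → Δx = (14.5² − 27.5²)/(2·-0.4) = 682 m

Phase 2 (decelerating): v₀ = 14.5 m/s, a = -1.7 m/s².
v = v₀ + at → t = (0 − 14.5) / -1.7 = 8.53 s
v² = v₀² + 2aΔx → Δx = (0² − 14.5²)/(2·-1.7) = 61.8 m
Total time = 32.5 + 8.53 = 41.0 s

41.0 s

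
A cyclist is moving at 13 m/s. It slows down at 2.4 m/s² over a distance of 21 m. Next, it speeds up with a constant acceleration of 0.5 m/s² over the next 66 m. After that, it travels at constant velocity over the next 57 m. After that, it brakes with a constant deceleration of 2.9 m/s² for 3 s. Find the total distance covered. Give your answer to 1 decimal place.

165.7 m

Phase 1 (decelerating): v₀ = 13.0 m/s, a = -2.4 m/s².
v² = v₀² + 2aΔx = 13.0² + 2·-2.4·21 = 68.2 → v = 8.26 m/s
t = (v − v₀)/a = (8.26 − 13.0)/-2.4 = 1.98 s

Phase 2 (accelerating): v₀ = 8.26 m/s, a = 0.5 m/s².
v² = v₀² + 2aΔx = 8.26² + 2·0.5·66 = 134 → v = 11.6 m/s
t = (v − v₀)/a = (11.6 − 8.26)/0.5 = 6.65 s

Phase 3 (constant speed): v₀ = 11.6 m/s, a = 0 m/s².
Constant speed: t = d/v = 57/11.6 = 4.92 s

Phase 4 (decelerating): v₀ = 11.6 m/s, a = -2.9 m/s².
v = v₀ + at = 11.6 + (-2.9)(3) = 2.88 m/s
Δx = v₀t + ½at² = 11.6·3 + 0.5·-2.9·3² = 21.7 m
Total distance = 21.0 + 66.0 + 57.0 + 21.7 = 166 m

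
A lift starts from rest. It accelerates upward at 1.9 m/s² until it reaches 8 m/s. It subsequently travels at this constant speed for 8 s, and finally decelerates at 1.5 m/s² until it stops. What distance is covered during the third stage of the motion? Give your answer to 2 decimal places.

21.33 m

Phase 1 (accelerating): v₀ = 0 m/s, a = 1.9 m/s².
v = v₀ + at → t = (8 − 0) / 1.9 = 4.21 s
v² = v₀² + 2aΔx → Δx = (8² − 0²)/(2·1.9) = 16.8 m

Phase 2 (constant speed): v₀ = 8.00 m/s, a = 0 m/s².
v = v₀ + at = 8.00 + (0)(8) = 8.00 m/s
Δx = v₀t + ½at² = 8.00·8 + 0.5·0·8² = 64.0 m

Phase 3 (decelerating): v₀ = 8.00 m/s, a = -1.5 m/s².
v = v₀ + at → t = (0 − 8.00) / -1.5 = 5.33 s
v² = v₀² + 2aΔx → Δx = (0² − 8.00²)/(2·-1.5) = 21.3 m
Distance in phase 3 = 21.3 m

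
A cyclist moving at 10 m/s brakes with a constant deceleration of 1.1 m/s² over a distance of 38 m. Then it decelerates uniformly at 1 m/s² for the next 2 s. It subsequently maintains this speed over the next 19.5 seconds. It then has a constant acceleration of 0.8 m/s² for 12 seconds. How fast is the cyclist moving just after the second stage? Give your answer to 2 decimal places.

Phase 1 (decelerating): v₀ = 10.0 m/s, a = -1.1 m/s².
v² = v₀² + 2aΔx = 10.0² + 2·-1.1·38 = 16.4 → v = 4.05 m/s
t = (v − v₀)/a = (4.05 − 10.0)/-1.1 = 5.41 s

Phase 2 (decelerating): v₀ = 4.05 m/s, a = -1 m/s².
v = v₀ + at = 4.05 + (-1)(2) = 2.05 m/s
Δx = v₀t + ½at² = 4.05·2 + 0.5·-1·2² = 6.10 m
Speed at end of phase 2 = 2.05 m/s

2.05 m/s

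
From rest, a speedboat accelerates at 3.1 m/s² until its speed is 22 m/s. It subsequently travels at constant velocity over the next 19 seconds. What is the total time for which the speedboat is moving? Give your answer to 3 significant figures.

26.1 s

Phase 1 (accelerating): v₀ = 0 m/s, a = 3.1 m/s².
v = v₀ + at → t = (22 − 0) / 3.1 = 7.10 s
v² = v₀² + 2aΔx → Δx = (22² − 0²)/(2·3.1) = 78.1 m

Phase 2 (constant speed): v₀ = 22.0 m/s, a = 0 m/s².
v = v₀ + at = 22.0 + (0)(19) = 22.0 m/s
Δx = v₀t + ½at² = 22.0·19 + 0.5·0·19² = 418 m
Total time = 7.10 + 19.0 = 26.1 s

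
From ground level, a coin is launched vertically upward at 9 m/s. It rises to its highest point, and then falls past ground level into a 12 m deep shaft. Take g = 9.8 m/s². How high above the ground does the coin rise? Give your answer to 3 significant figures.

Phase 1 (rising): v₀ = 9.00 m/s, a = -9.8 m/s².
v = v₀ + at → t = (0 − 9.00) / -9.8 = 0.918 s
v² = v₀² + 2aΔx → Δx = (0² − 9.00²)/(2·-9.8) = 4.13 m
Maximum height = 4.13 m

4.13 m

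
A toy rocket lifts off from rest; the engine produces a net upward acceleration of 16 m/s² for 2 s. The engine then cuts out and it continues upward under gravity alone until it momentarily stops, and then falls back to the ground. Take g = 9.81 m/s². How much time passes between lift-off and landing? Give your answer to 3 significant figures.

Phase 1 (powered ascent): v₀ = 0 m/s, a = 16 m/s².
v = v₀ + at = 0 + (16)(2) = 32.0 m/s
Δx = v₀t + ½at² = 0·2 + 0.5·16·2² = 32.0 m

Phase 2 (coasting upward): v₀ = 32.0 m/s, a = -9.81 m/s².
v = v₀ + at → t = (0 − 32.0) / -9.81 = 3.26 s
v² = v₀² + 2aΔx → Δx = (0² − 32.0²)/(2·-9.81) = 52.2 m

Phase 3 (free fall): v₀ = 0 m/s, a = -9.81 m/s².
Falls 84.2 m from rest: t = √(2·84.2/9.81) = 4.14 s; v = g·t = 40.6 m/s.
Total time = 2.00 + 3.26 + 4.14 = 9.40 s

9.40 s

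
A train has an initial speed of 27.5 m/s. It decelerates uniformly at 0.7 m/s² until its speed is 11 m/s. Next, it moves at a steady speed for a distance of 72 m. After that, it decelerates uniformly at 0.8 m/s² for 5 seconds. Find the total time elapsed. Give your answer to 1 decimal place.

35.1 s

Phase 1 (decelerating): v₀ = 27.5 m/s, a = -0.7 m/s².
v = v₀ + at → t = (11 − 27.5) / -0.7 = 23.6 s
v² = v₀² + 2aΔx → Δx = (11² − 27.5²)/(2·-0.7) = 454 m

Phase 2 (constant speed): v₀ = 11.0 m/s, a = 0 m/s².
Constant speed: t = d/v = 72/11.0 = 6.55 s

Phase 3 (decelerating): v₀ = 11.0 m/s, a = -0.8 m/s².
v = v₀ + at = 11.0 + (-0.8)(5) = 7.00 m/s
Δx = v₀t + ½at² = 11.0·5 + 0.5·-0.8·5² = 45.0 m
Total time = 23.6 + 6.55 + 5.00 = 35.1 s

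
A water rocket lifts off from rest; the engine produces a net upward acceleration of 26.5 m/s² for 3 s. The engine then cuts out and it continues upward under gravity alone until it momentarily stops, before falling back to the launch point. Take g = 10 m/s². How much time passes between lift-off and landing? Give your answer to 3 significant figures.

Phase 1 (powered ascent): v₀ = 0 m/s, a = 26.5 m/s².
v = v₀ + at = 0 + (26.5)(3) = 79.5 m/s
Δx = v₀t + ½at² = 0·3 + 0.5·26.5·3² = 119 m

Phase 2 (coasting upward): v₀ = 79.5 m/s, a = -10 m/s².
v = v₀ + at → t = (0 − 79.5) / -10 = 7.95 s
v² = v₀² + 2aΔx → Δx = (0² − 79.5²)/(2·-10) = 316 m

Phase 3 (free fall): v₀ = 0 m/s, a = -10 m/s².
Falls 435 m from rest: t = √(2·435/10) = 9.33 s; v = g·t = 93.3 m/s.
Total time = 3.00 + 7.95 + 9.33 = 20.3 s

20.3 s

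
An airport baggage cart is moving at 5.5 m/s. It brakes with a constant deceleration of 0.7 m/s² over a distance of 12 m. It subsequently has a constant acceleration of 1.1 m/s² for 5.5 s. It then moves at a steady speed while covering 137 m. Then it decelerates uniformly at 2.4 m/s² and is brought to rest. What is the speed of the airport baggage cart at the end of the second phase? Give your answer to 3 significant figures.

9.72 m/s

Phase 1 (decelerating): v₀ = 5.50 m/s, a = -0.7 m/s².
v² = v₀² + 2aΔx = 5.50² + 2·-0.7·12 = 13.5 → v = 3.67 m/s
t = (v − v₀)/a = (3.67 − 5.50)/-0.7 = 2.62 s

Phase 2 (accelerating): v₀ = 3.67 m/s, a = 1.1 m/s².
v = v₀ + at = 3.67 + (1.1)(5.5) = 9.72 m/s
Δx = v₀t + ½at² = 3.67·5.5 + 0.5·1.1·5.5² = 36.8 m
Speed at end of phase 2 = 9.72 m/s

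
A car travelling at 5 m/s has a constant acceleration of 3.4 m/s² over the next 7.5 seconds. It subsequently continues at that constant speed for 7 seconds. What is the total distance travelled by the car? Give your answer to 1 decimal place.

346.6 m

Phase 1 (accelerating): v₀ = 5.00 m/s, a = 3.4 m/s².
v = v₀ + at = 5.00 + (3.4)(7.5) = 30.5 m/s
Δx = v₀t + ½at² = 5.00·7.5 + 0.5·3.4·7.5² = 133 m

Phase 2 (constant speed): v₀ = 30.5 m/s, a = 0 m/s².
v = v₀ + at = 30.5 + (0)(7) = 30.5 m/s
Δx = v₀t + ½at² = 30.5·7 + 0.5·0·7² = 214 m
Total distance = 133 + 214 = 347 m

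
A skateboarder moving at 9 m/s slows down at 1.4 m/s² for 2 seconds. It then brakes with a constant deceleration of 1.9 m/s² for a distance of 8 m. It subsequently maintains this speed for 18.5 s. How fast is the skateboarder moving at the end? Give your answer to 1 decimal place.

2.8 m/s

Phase 1 (decelerating): v₀ = 9.00 m/s, a = -1.4 m/s².
v = v₀ + at = 9.00 + (-1.4)(2) = 6.20 m/s
Δx = v₀t + ½at² = 9.00·2 + 0.5·-1.4·2² = 15.2 m

Phase 2 (decelerating): v₀ = 6.20 m/s, a = -1.9 m/s².
v² = v₀² + 2aΔx = 6.20² + 2·-1.9·8 = 8.04 → v = 2.84 m/s
t = (v − v₀)/a = (2.84 − 6.20)/-1.9 = 1.77 s

Phase 3 (constant speed): v₀ = 2.84 m/s, a = 0 m/s².
v = v₀ + at = 2.84 + (0)(18.5) = 2.84 m/s
Δx = v₀t + ½at² = 2.84·18.5 + 0.5·0·18.5² = 52.5 m
Final speed = 2.84 m/s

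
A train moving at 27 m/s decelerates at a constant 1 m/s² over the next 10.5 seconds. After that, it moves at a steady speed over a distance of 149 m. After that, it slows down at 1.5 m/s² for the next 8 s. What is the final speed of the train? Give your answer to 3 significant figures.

4.50 m/s

Phase 1 (decelerating): v₀ = 27.0 m/s, a = -1 m/s².
v = v₀ + at = 27.0 + (-1)(10.5) = 16.5 m/s
Δx = v₀t + ½at² = 27.0·10.5 + 0.5·-1·10.5² = 228 m

Phase 2 (constant speed): v₀ = 16.5 m/s, a = 0 m/s².
Constant speed: t = d/v = 149/16.5 = 9.03 s

Phase 3 (decelerating): v₀ = 16.5 m/s, a = -1.5 m/s².
v = v₀ + at = 16.5 + (-1.5)(8) = 4.50 m/s
Δx = v₀t + ½at² = 16.5·8 + 0.5·-1.5·8² = 84.0 m
Final speed = 4.50 m/s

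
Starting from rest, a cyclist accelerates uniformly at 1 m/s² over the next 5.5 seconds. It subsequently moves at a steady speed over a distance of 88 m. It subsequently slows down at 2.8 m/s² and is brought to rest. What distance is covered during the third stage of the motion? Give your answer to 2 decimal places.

5.40 m

Phase 1 (accelerating): v₀ = 0 m/s, a = 1 m/s².
v = v₀ + at = 0 + (1)(5.5) = 5.50 m/s
Δx = v₀t + ½at² = 0·5.5 + 0.5·1·5.5² = 15.1 m

Phase 2 (constant speed): v₀ = 5.50 m/s, a = 0 m/s².
Constant speed: t = d/v = 88/5.50 = 16.0 s

Phase 3 (decelerating): v₀ = 5.50 m/s, a = -2.8 m/s².
v = v₀ + at → t = (0 − 5.50) / -2.8 = 1.96 s
v² = v₀² + 2aΔx → Δx = (0² − 5.50²)/(2·-2.8) = 5.40 m
Distance in phase 3 = 5.40 m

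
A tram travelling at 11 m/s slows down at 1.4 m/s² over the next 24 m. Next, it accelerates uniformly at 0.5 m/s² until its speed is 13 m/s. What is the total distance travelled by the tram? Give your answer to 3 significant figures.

139 m

Phase 1 (decelerating): v₀ = 11.0 m/s, a = -1.4 m/s².
v² = v₀² + 2aΔx = 11.0² + 2·-1.4·24 = 53.8 → v = 7.33 m/s
t = (v − v₀)/a = (7.33 − 11.0)/-1.4 = 2.62 s

Phase 2 (accelerating): v₀ = 7.33 m/s, a = 0.5 m/s².
v = v₀ + at → t = (13 − 7.33) / 0.5 = 11.3 s
v² = v₀² + 2aΔx → Δx = (13² − 7.33²)/(2·0.5) = 115 m
Total distance = 24.0 + 115 = 139 m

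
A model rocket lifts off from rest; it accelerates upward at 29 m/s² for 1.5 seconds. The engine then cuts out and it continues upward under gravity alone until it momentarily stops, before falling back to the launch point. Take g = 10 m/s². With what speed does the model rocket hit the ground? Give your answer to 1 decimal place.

50.4 m/s

Phase 1 (powered ascent): v₀ = 0 m/s, a = 29 m/s².
v = v₀ + at = 0 + (29)(1.5) = 43.5 m/s
Δx = v₀t + ½at² = 0·1.5 + 0.5·29·1.5² = 32.6 m

Phase 2 (coasting upward): v₀ = 43.5 m/s, a = -10 m/s².
v = v₀ + at → t = (0 − 43.5) / -10 = 4.35 s
v² = v₀² + 2aΔx → Δx = (0² − 43.5²)/(2·-10) = 94.6 m

Phase 3 (free fall): v₀ = 0 m/s, a = -10 m/s².
Falls 127 m from rest: t = √(2·127/10) = 5.04 s; v = g·t = 50.4 m/s.
Impact speed = 50.4 m/s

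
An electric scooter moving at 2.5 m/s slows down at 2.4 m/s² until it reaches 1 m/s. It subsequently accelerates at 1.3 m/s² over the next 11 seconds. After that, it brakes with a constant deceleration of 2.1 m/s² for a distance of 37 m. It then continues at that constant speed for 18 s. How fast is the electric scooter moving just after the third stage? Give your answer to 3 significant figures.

8.87 m/s

Phase 1 (decelerating): v₀ = 2.50 m/s, a = -2.4 m/s².
v = v₀ + at → t = (1 − 2.50) / -2.4 = 0.625 s
v² = v₀² + 2aΔx → Δx = (1² − 2.50²)/(2·-2.4) = 1.09 m

Phase 2 (accelerating): v₀ = 1.00 m/s, a = 1.3 m/s².
v = v₀ + at = 1.00 + (1.3)(11) = 15.3 m/s
Δx = v₀t + ½at² = 1.00·11 + 0.5·1.3·11² = 89.7 m

Phase 3 (decelerating): v₀ = 15.3 m/s, a = -2.1 m/s².
v² = v₀² + 2aΔx = 15.3² + 2·-2.1·37 = 78.7 → v = 8.87 m/s
t = (v − v₀)/a = (8.87 − 15.3)/-2.1 = 3.06 s
Speed at end of phase 3 = 8.87 m/s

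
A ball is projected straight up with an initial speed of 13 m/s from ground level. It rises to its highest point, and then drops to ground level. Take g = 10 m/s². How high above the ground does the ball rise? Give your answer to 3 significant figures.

8.45 m

Phase 1 (rising): v₀ = 13.0 m/s, a = -10 m/s².
v = v₀ + at → t = (0 − 13.0) / -10 = 1.30 s
v² = v₀² + 2aΔx → Δx = (0² − 13.0²)/(2·-10) = 8.45 m
Maximum height = 8.45 m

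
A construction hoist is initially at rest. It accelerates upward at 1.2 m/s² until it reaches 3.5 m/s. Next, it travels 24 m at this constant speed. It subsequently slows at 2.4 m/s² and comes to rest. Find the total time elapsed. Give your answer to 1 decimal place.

11.2 s

Phase 1 (accelerating): v₀ = 0 m/s, a = 1.2 m/s².
v = v₀ + at → t = (3.5 − 0) / 1.2 = 2.92 s
v² = v₀² + 2aΔx → Δx = (3.5² − 0²)/(2·1.2) = 5.10 m

Phase 2 (constant speed): v₀ = 3.50 m/s, a = 0 m/s².
Constant speed: t = d/v = 24/3.50 = 6.86 s

Phase 3 (decelerating): v₀ = 3.50 m/s, a = -2.4 m/s².
v = v₀ + at → t = (0 − 3.50) / -2.4 = 1.46 s
v² = v₀² + 2aΔx → Δx = (0² − 3.50²)/(2·-2.4) = 2.55 m
Total time = 2.92 + 6.86 + 1.46 = 11.2 s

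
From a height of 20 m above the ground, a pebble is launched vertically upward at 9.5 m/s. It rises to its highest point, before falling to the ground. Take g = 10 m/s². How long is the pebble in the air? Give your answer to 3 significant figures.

3.16 s

Phase 1 (rising): v₀ = 9.50 m/s, a = -10 m/s².
v = v₀ + at → t = (0 − 9.50) / -10 = 0.950 s
v² = v₀² + 2aΔx → Δx = (0² − 9.50²)/(2·-10) = 4.51 m

Phase 2 (falling): v₀ = 0 m/s, a = -10 m/s².
Falls 24.5 m from rest: t = √(2·24.5/10) = 2.21 s; v = g·t = 22.1 m/s.
Total time = 0.950 + 2.21 = 3.16 s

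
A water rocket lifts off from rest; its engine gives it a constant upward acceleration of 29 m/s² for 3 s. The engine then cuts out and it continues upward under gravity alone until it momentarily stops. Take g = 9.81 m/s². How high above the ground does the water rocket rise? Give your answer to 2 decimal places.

Phase 1 (powered ascent): v₀ = 0 m/s, a = 29 m/s².
v = v₀ + at = 0 + (29)(3) = 87.0 m/s
Δx = v₀t + ½at² = 0·3 + 0.5·29·3² = 130 m

Phase 2 (coasting upward): v₀ = 87.0 m/s, a = -9.81 m/s².
v = v₀ + at → t = (0 − 87.0) / -9.81 = 8.87 s
v² = v₀² + 2aΔx → Δx = (0² − 87.0²)/(2·-9.81) = 386 m
Maximum height = 130 + 386 = 516 m

516.28 m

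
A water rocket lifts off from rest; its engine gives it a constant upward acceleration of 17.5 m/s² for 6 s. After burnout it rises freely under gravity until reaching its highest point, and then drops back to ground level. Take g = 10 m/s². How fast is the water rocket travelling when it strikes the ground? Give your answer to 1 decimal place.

131.6 m/s

Phase 1 (powered ascent): v₀ = 0 m/s, a = 17.5 m/s².
v = v₀ + at = 0 + (17.5)(6) = 105 m/s
Δx = v₀t + ½at² = 0·6 + 0.5·17.5·6² = 315 m

Phase 2 (coasting upward): v₀ = 105 m/s, a = -10 m/s².
v = v₀ + at → t = (0 − 105) / -10 = 10.5 s
v² = v₀² + 2aΔx → Δx = (0² − 105²)/(2·-10) = 551 m

Phase 3 (free fall): v₀ = 0 m/s, a = -10 m/s².
Falls 866 m from rest: t = √(2·866/10) = 13.2 s; v = g·t = 132 m/s.
Impact speed = 132 m/s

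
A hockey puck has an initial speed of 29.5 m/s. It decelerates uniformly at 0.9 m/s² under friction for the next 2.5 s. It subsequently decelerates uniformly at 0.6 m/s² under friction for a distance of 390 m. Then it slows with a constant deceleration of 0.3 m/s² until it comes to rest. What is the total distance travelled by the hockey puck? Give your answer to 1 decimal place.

918.5 m

Phase 1 (decelerating): v₀ = 29.5 m/s, a = -0.9 m/s².
v = v₀ + at = 29.5 + (-0.9)(2.5) = 27.2 m/s
Δx = v₀t + ½at² = 29.5·2.5 + 0.5·-0.9·2.5² = 70.9 m

Phase 2 (decelerating): v₀ = 27.2 m/s, a = -0.6 m/s².
v² = v₀² + 2aΔx = 27.2² + 2·-0.6·390 = 275 → v = 16.6 m/s
t = (v − v₀)/a = (16.6 − 27.2)/-0.6 = 17.8 s

Phase 3 (decelerating): v₀ = 16.6 m/s, a = -0.3 m/s².
v = v₀ + at → t = (0 − 16.6) / -0.3 = 55.2 s
v² = v₀² + 2aΔx → Δx = (0² − 16.6²)/(2·-0.3) = 458 m
Total distance = 70.9 + 390 + 458 = 919 m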